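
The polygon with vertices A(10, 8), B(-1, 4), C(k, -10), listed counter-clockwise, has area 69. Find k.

The doubled signed area Σ (x_i y_{i+1} − x_{i+1} y_i) is linear in k.
With k=0 it equals 158; the coefficient of k is 4 (from the two edges through C).
So 4·k + 158 = 2·69 = 138 ⇒ k = -5.

-5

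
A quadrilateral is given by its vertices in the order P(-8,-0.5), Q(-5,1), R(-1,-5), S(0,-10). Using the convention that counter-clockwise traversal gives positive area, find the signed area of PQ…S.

Σ = (-10.5) + (26) + (10) + (-80) = -54.5
Signed area = Σ/2 = -27.25 (negative ⇒ clockwise traversal).

-27.25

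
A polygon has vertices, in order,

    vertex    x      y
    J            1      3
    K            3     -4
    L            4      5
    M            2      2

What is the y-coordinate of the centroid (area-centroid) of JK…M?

Apply the shoelace (surveyor's) formula. First the cross-terms c_i = x_i·y_{i+1} − x_{i+1}·y_i:
  -13, 31, -2, 4  ⇒  2A = 20, A = 10.
Then Σ (y_i + y_{i+1})·c_i = 50, so ȳ = 50 / (6·10) = 5/6.

5/6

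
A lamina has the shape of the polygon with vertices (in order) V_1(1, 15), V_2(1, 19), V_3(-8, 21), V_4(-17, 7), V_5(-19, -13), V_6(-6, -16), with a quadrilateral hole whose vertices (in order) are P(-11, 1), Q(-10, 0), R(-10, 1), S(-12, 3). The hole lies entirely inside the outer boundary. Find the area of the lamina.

490.5

Outer boundary:
Apply Gauss's area formula: 2A = Σ (x_i·y_{i+1} − x_{i+1}·y_i), indices taken mod 6.
Σ = (4) + (173) + (301) + (354) + (226) + (-74) = 984
Area = |Σ|/2 = 492.
Hole:
Cross-terms: 10, -10, -18, 21  ⇒  Σ = 3
Area = |Σ|/2 = 1.5.
Net area = 492 − 1.5 = 490.5.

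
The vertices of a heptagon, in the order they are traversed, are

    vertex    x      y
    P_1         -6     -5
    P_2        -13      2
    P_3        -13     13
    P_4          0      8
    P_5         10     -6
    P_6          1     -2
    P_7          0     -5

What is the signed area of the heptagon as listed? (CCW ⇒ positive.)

-226.5

Σ = (-77) + (-143) + (-104) + (-80) + (-14) + (-5) + (-30) = -453
Signed area = Σ/2 = -226.5 (negative ⇒ clockwise traversal).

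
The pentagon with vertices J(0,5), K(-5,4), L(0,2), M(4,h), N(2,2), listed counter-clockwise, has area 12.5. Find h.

Write out the shoelace sum; only the two edges meeting at M involve h:
2·Area = [(0·h − 4·2) + (4·2 − 2·h)] + 25
       = -2·h + 25 = 25
⇒ h = 0.

0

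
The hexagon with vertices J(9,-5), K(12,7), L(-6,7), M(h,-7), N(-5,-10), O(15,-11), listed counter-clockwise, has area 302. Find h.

-7

The doubled signed area Σ (x_i y_{i+1} − x_{i+1} y_i) is linear in h.
With h=0 it equals 485; the coefficient of h is -17 (from the two edges through M).
So -17·h + 485 = 2·302 = 604 ⇒ h = -7.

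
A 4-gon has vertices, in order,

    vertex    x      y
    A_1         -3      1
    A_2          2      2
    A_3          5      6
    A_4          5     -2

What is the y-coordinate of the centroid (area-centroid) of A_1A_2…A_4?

167/141

Apply the surveyor's formula. First the cross-terms c_i = x_i·y_{i+1} − x_{i+1}·y_i:
  -8, 2, -40, -1  ⇒  2A = -47, A = -23.5.
Then Σ (y_i + y_{i+1})·c_i = -167, so ȳ = -167 / (6·(-23.5)) = 167/141.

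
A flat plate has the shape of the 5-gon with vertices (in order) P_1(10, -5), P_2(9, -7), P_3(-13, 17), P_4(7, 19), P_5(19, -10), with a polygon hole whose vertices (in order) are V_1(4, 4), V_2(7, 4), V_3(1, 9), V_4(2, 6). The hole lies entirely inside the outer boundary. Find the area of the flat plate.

Outer boundary:
Apply the shoelace formula: 2A = Σ (x_i·y_{i+1} − x_{i+1}·y_i), indices taken mod 5.
Σ = (-25) + (62) + (-366) + (-431) + (5) = -755
Area = |Σ|/2 = 377.5.
Hole:
Apply the surveyor's formula: 2A = Σ (x_i·y_{i+1} − x_{i+1}·y_i), indices taken mod 4.
Cross-terms: -12, 59, -12, -16  ⇒  Σ = 19
Area = |Σ|/2 = 9.5.
Net area = 377.5 − 9.5 = 368.

368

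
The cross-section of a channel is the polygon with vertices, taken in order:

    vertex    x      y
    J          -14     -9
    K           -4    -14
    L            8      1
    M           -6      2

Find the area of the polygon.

J→K: (-14)(-14) − (-4)(-9) = 160
K→L: (-4)(1) − (8)(-14) = 108
L→M: (8)(2) − (-6)(1) = 22
M→J: (-6)(-9) − (-14)(2) = 82
Σ = 372
Area = |Σ|/2 = 186.

186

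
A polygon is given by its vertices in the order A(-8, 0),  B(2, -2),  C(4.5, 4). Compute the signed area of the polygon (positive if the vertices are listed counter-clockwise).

Σ = (16) + (17) + (32) = 65
Signed area = Σ/2 = 32.5 (positive ⇒ counter-clockwise traversal).

32.5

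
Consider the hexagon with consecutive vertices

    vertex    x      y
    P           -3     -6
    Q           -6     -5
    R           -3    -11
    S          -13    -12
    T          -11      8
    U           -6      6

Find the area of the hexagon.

138.5

Apply the shoelace formula: 2A = Σ (x_i·y_{i+1} − x_{i+1}·y_i), indices taken mod 6.
Σ = (-21) + (51) + (-107) + (-236) + (-18) + (54) = -277
Area = |Σ|/2 = 138.5.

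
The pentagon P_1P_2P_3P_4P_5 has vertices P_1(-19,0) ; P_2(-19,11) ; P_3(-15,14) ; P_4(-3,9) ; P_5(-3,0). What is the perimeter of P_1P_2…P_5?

54

|P_1P_2| = √((0)² + (11)²) = √121 = 11
|P_2P_3| = √((4)² + (3)²) = √25 = 5
|P_3P_4| = √((12)² + (-5)²) = √169 = 13
|P_4P_5| = √((0)² + (-9)²) = √81 = 9
|P_5P_1| = √((-16)² + (0)²) = √256 = 16
Perimeter = 11 + 5 + 13 + 9 + 16 = 54.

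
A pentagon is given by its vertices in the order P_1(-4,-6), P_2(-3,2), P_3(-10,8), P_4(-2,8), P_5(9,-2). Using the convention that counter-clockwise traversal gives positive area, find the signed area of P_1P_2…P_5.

Apply the surveyor's formula: 2A = Σ (x_i·y_{i+1} − x_{i+1}·y_i), indices taken mod 5.
Σ = (-26) + (-4) + (-64) + (-68) + (-62) = -224
Signed area = Σ/2 = -112 (negative ⇒ clockwise traversal).

-112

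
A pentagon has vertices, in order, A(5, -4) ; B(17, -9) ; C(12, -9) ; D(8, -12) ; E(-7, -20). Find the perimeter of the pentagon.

|AB| = √((12)² + (-5)²) = √169 = 13
|BC| = √((-5)² + (0)²) = √25 = 5
|CD| = √((-4)² + (-3)²) = √25 = 5
|DE| = √((-15)² + (-8)²) = √289 = 17
|EA| = √((12)² + (16)²) = √400 = 20
Perimeter = 13 + 5 + 5 + 17 + 20 = 60.

60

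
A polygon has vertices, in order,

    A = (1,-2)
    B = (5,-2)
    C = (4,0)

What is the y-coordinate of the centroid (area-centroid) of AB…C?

-4/3

Apply Gauss's area formula. First the cross-terms c_i = x_i·y_{i+1} − x_{i+1}·y_i:
  8, 8, -8  ⇒  2A = 8, A = 4.
Then Σ (y_i + y_{i+1})·c_i = -32, so ȳ = -32 / (6·4) = -4/3.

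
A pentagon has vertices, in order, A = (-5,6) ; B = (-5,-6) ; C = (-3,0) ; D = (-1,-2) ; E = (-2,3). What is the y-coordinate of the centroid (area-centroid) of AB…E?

29/33

Apply Gauss's area formula. First the cross-terms c_i = x_i·y_{i+1} − x_{i+1}·y_i:
  60, -18, 6, -7, 3  ⇒  2A = 44, A = 22.
Then Σ (y_i + y_{i+1})·c_i = 116, so ȳ = 116 / (6·22) = 29/33.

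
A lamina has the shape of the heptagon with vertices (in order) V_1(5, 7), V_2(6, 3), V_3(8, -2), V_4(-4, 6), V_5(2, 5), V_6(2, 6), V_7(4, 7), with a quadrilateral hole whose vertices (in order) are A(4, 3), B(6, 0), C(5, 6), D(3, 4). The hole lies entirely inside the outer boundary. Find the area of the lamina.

Outer boundary:
Apply the shoelace (surveyor's) formula: 2A = Σ (x_i·y_{i+1} − x_{i+1}·y_i), indices taken mod 7.
Cross-terms: -27, -36, 40, -32, 2, -10, -7  ⇒  Σ = -70
Area = |Σ|/2 = 35.
Hole:
Apply the shoelace formula: 2A = Σ (x_i·y_{i+1} − x_{i+1}·y_i), indices taken mod 4.
Σ = (-18) + (36) + (2) + (-7) = 13
Area = |Σ|/2 = 6.5.
Net area = 35 − 6.5 = 28.5.

28.5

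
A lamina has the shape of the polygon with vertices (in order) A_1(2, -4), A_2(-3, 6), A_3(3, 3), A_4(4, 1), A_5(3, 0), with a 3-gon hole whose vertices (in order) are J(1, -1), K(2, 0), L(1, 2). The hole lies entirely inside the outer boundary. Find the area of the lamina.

24

Outer boundary:
Apply the shoelace formula: 2A = Σ (x_i·y_{i+1} − x_{i+1}·y_i), indices taken mod 5.
Σ = (0) + (-27) + (-9) + (-3) + (-12) = -51
Area = |Σ|/2 = 25.5.
Hole:
Apply Gauss's area formula: 2A = Σ (x_i·y_{i+1} − x_{i+1}·y_i), indices taken mod 3.
J→K: (1)(0) − (2)(-1) = 2
K→L: (2)(2) − (1)(0) = 4
L→J: (1)(-1) − (1)(2) = -3
Σ = 3
Area = |Σ|/2 = 1.5.
Net area = 25.5 − 1.5 = 24.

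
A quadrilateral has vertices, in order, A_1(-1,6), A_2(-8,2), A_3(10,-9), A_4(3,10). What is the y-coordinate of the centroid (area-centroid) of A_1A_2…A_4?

Apply the shoelace (surveyor's) formula. First the cross-terms c_i = x_i·y_{i+1} − x_{i+1}·y_i:
  46, 52, 127, 28  ⇒  2A = 253, A = 126.5.
Then Σ (y_i + y_{i+1})·c_i = 579, so ȳ = 579 / (6·126.5) = 193/253.

193/253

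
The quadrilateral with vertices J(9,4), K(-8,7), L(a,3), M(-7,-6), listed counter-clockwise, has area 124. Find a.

The doubled signed area Σ (x_i y_{i+1} − x_{i+1} y_i) is linear in a.
With a=0 it equals 118; the coefficient of a is -13 (from the two edges through L).
So -13·a + 118 = 2·124 = 248 ⇒ a = -10.

-10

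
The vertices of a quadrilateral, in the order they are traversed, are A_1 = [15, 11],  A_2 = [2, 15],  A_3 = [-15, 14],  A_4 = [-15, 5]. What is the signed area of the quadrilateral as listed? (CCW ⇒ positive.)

Apply the surveyor's formula: 2A = Σ (x_i·y_{i+1} − x_{i+1}·y_i), indices taken mod 4.
Σ = (203) + (253) + (135) + (-240) = 351
Signed area = Σ/2 = 175.5 (positive ⇒ counter-clockwise traversal).

175.5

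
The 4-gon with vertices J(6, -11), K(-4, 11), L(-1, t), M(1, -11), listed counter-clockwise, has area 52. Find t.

-1

Write out the shoelace sum; only the two edges meeting at L involve t:
2·Area = [((-4)·t − (-1)·11) + ((-1)·(-11) − 1·t)] + 77
       = -5·t + 99 = 104
⇒ t = -1.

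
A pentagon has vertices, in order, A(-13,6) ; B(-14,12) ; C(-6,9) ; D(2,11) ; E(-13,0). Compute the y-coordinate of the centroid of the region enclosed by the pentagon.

601/87

Apply the surveyor's formula. First the cross-terms c_i = x_i·y_{i+1} − x_{i+1}·y_i:
  -72, -54, -84, 143, -78  ⇒  2A = -145, A = -72.5.
Then Σ (y_i + y_{i+1})·c_i = -3005, so ȳ = -3005 / (6·(-72.5)) = 601/87.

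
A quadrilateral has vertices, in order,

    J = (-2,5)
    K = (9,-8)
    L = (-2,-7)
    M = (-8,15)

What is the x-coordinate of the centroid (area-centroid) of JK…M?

-1/3

Apply Gauss's area formula. First the cross-terms c_i = x_i·y_{i+1} − x_{i+1}·y_i:
  -29, -79, -86, -10  ⇒  2A = -204, A = -102.
Then Σ (x_i + x_{i+1})·c_i = 204, so x̄ = 204 / (6·(-102)) = -1/3.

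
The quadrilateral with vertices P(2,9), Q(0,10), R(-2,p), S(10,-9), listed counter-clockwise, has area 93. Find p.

The doubled signed area Σ (x_i y_{i+1} − x_{i+1} y_i) is linear in p.
With p=0 it equals 166; the coefficient of p is -10 (from the two edges through R).
So -10·p + 166 = 2·93 = 186 ⇒ p = -2.

-2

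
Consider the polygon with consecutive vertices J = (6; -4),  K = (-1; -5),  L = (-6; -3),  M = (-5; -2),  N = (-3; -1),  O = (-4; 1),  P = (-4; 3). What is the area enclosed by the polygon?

Apply Gauss's area formula: 2A = Σ (x_i·y_{i+1} − x_{i+1}·y_i), indices taken mod 7.
Σ = (-34) + (-27) + (-3) + (-1) + (-7) + (-8) + (-2) = -82
Area = |Σ|/2 = 41.

41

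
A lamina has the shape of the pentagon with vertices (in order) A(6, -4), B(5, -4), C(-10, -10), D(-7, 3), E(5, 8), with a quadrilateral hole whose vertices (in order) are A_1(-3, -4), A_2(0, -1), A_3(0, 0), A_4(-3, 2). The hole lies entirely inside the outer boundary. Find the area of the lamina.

Outer boundary:
Apply Gauss's area formula: 2A = Σ (x_i·y_{i+1} − x_{i+1}·y_i), indices taken mod 5.
Σ = (-4) + (-90) + (-100) + (-71) + (-68) = -333
Area = |Σ|/2 = 166.5.
Hole:
Apply Gauss's area formula: 2A = Σ (x_i·y_{i+1} − x_{i+1}·y_i), indices taken mod 4.
A_1→A_2: (-3)(-1) − (0)(-4) = 3
A_2→A_3: (0)(0) − (0)(-1) = 0
A_3→A_4: (0)(2) − (-3)(0) = 0
A_4→A_1: (-3)(-4) − (-3)(2) = 18
Σ = 21
Area = |Σ|/2 = 10.5.
Net area = 166.5 − 10.5 = 156.

156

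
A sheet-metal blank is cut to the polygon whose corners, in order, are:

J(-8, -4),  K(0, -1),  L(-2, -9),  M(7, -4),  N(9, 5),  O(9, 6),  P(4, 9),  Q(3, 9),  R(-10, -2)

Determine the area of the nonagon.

Apply Gauss's area formula: 2A = Σ (x_i·y_{i+1} − x_{i+1}·y_i), indices taken mod 9.
J→K: (-8)(-1) − (0)(-4) = 8
K→L: (0)(-9) − (-2)(-1) = -2
L→M: (-2)(-4) − (7)(-9) = 71
M→N: (7)(5) − (9)(-4) = 71
N→O: (9)(6) − (9)(5) = 9
O→P: (9)(9) − (4)(6) = 57
P→Q: (4)(9) − (3)(9) = 9
Q→R: (3)(-2) − (-10)(9) = 84
R→J: (-10)(-4) − (-8)(-2) = 24
Σ = 331
Area = |Σ|/2 = 165.5.

165.5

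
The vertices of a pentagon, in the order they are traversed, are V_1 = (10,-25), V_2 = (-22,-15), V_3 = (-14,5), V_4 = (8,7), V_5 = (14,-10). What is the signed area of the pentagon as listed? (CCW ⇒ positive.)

-793

Σ = (-700) + (-320) + (-138) + (-178) + (-250) = -1586
Signed area = Σ/2 = -793 (negative ⇒ clockwise traversal).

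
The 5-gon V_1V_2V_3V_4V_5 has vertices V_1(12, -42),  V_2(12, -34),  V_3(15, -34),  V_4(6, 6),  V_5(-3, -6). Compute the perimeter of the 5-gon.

106

|V_1V_2| = √((0)² + (8)²) = √64 = 8
|V_2V_3| = √((3)² + (0)²) = √9 = 3
|V_3V_4| = √((-9)² + (40)²) = √1681 = 41
|V_4V_5| = √((-9)² + (-12)²) = √225 = 15
|V_5V_1| = √((15)² + (-36)²) = √1521 = 39
Perimeter = 8 + 3 + 41 + 15 + 39 = 106.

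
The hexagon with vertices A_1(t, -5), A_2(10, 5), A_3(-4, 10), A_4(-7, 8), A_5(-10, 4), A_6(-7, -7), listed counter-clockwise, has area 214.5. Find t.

Write out the shoelace sum; only the two edges meeting at A_1 involve t:
2·Area = [((-7)·(-5) − t·(-7)) + (t·5 − 10·(-5))] + 308
       = 12·t + 393 = 429
⇒ t = 3.

3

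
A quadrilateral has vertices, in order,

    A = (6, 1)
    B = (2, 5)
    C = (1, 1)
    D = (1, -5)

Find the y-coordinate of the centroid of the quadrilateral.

1/3

Apply the surveyor's formula. First the cross-terms c_i = x_i·y_{i+1} − x_{i+1}·y_i:
  28, -3, -6, 31  ⇒  2A = 50, A = 25.
Then Σ (y_i + y_{i+1})·c_i = 50, so ȳ = 50 / (6·25) = 1/3.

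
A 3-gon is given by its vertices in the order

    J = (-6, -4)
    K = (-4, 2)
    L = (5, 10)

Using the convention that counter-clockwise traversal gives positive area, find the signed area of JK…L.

-19

Apply Gauss's area formula: 2A = Σ (x_i·y_{i+1} − x_{i+1}·y_i), indices taken mod 3.
Σ = (-28) + (-50) + (40) = -38
Signed area = Σ/2 = -19 (negative ⇒ clockwise traversal).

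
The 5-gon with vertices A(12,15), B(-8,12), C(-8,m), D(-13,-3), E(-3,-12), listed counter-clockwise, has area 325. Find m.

The doubled signed area Σ (x_i y_{i+1} − x_{i+1} y_i) is linear in m.
With m=0 it equals 630; the coefficient of m is 5 (from the two edges through C).
So 5·m + 630 = 2·325 = 650 ⇒ m = 4.

4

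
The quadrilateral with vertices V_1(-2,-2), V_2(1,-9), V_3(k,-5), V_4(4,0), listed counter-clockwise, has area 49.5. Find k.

8

The doubled signed area Σ (x_i y_{i+1} − x_{i+1} y_i) is linear in k.
With k=0 it equals 27; the coefficient of k is 9 (from the two edges through V_3).
So 9·k + 27 = 2·49.5 = 99 ⇒ k = 8.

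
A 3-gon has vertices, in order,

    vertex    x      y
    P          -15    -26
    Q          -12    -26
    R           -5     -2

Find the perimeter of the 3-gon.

54

|PQ| = √((3)² + (0)²) = √9 = 3
|QR| = √((7)² + (24)²) = √625 = 25
|RP| = √((-10)² + (-24)²) = √676 = 26
Perimeter = 3 + 25 + 26 = 54.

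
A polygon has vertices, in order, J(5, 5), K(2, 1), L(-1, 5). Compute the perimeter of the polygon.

16

|JK| = √((-3)² + (-4)²) = √25 = 5
|KL| = √((-3)² + (4)²) = √25 = 5
|LJ| = √((6)² + (0)²) = √36 = 6
Perimeter = 5 + 5 + 6 = 16.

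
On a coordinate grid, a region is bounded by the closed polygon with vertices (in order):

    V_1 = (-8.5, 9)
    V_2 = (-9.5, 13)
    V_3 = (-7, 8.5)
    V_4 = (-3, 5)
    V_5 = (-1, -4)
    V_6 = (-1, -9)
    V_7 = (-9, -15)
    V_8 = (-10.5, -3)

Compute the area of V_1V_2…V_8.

V_1→V_2: (-8.5)(13) − (-9.5)(9) = -25
V_2→V_3: (-9.5)(8.5) − (-7)(13) = 10.25
V_3→V_4: (-7)(5) − (-3)(8.5) = -9.5
V_4→V_5: (-3)(-4) − (-1)(5) = 17
V_5→V_6: (-1)(-9) − (-1)(-4) = 5
V_6→V_7: (-1)(-15) − (-9)(-9) = -66
V_7→V_8: (-9)(-3) − (-10.5)(-15) = -130.5
V_8→V_1: (-10.5)(9) − (-8.5)(-3) = -120
Σ = -318.75
Area = |Σ|/2 = 159.375.

159.375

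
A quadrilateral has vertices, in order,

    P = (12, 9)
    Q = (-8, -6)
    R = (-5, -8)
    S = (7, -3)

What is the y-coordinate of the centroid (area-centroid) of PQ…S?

Apply the surveyor's formula. First the cross-terms c_i = x_i·y_{i+1} − x_{i+1}·y_i:
  0, 34, 71, 99  ⇒  2A = 204, A = 102.
Then Σ (y_i + y_{i+1})·c_i = -663, so ȳ = -663 / (6·102) = -13/12.

-13/12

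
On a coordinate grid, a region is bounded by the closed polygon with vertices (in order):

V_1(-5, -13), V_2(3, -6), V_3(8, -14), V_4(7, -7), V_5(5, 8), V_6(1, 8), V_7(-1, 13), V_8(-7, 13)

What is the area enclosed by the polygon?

Apply Gauss's area formula: 2A = Σ (x_i·y_{i+1} − x_{i+1}·y_i), indices taken mod 8.
Σ = (69) + (6) + (42) + (91) + (32) + (21) + (78) + (156) = 495
Area = |Σ|/2 = 247.5.

247.5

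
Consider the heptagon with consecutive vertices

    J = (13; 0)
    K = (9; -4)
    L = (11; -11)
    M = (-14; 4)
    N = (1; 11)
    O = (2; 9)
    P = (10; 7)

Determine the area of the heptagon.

277.5

Apply the shoelace (surveyor's) formula: 2A = Σ (x_i·y_{i+1} − x_{i+1}·y_i), indices taken mod 7.
Cross-terms: -52, -55, -110, -158, -13, -76, -91  ⇒  Σ = -555
Area = |Σ|/2 = 277.5.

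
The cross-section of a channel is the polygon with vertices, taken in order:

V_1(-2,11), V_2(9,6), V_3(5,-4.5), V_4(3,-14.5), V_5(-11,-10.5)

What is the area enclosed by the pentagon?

286.75

Apply the surveyor's formula: 2A = Σ (x_i·y_{i+1} − x_{i+1}·y_i), indices taken mod 5.
V_1→V_2: (-2)(6) − (9)(11) = -111
V_2→V_3: (9)(-4.5) − (5)(6) = -70.5
V_3→V_4: (5)(-14.5) − (3)(-4.5) = -59
V_4→V_5: (3)(-10.5) − (-11)(-14.5) = -191
V_5→V_1: (-11)(11) − (-2)(-10.5) = -142
Σ = -573.5
Area = |Σ|/2 = 286.75.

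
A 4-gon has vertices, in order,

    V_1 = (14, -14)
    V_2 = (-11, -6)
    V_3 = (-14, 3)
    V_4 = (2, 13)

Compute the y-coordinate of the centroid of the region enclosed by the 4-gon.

Apply the shoelace formula. First the cross-terms c_i = x_i·y_{i+1} − x_{i+1}·y_i:
  -238, -117, -188, -210  ⇒  2A = -753, A = -376.5.
Then Σ (y_i + y_{i+1})·c_i = 2313, so ȳ = 2313 / (6·(-376.5)) = -257/251.

-257/251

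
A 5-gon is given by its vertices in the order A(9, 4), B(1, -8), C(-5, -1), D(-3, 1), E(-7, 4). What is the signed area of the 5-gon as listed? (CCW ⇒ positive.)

Apply Gauss's area formula: 2A = Σ (x_i·y_{i+1} − x_{i+1}·y_i), indices taken mod 5.
A→B: (9)(-8) − (1)(4) = -76
B→C: (1)(-1) − (-5)(-8) = -41
C→D: (-5)(1) − (-3)(-1) = -8
D→E: (-3)(4) − (-7)(1) = -5
E→A: (-7)(4) − (9)(4) = -64
Σ = -194
Signed area = Σ/2 = -97 (negative ⇒ clockwise traversal).

-97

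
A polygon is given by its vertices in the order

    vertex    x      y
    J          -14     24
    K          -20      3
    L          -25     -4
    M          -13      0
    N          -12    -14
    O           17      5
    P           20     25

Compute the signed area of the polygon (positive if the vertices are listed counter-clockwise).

1028

Apply the surveyor's formula: 2A = Σ (x_i·y_{i+1} − x_{i+1}·y_i), indices taken mod 7.
Cross-terms: 438, 155, -52, 182, 178, 325, 830  ⇒  Σ = 2056
Signed area = Σ/2 = 1028 (positive ⇒ counter-clockwise traversal).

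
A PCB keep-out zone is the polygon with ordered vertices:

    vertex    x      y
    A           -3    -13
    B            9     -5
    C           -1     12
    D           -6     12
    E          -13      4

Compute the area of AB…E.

Apply the shoelace formula: 2A = Σ (x_i·y_{i+1} − x_{i+1}·y_i), indices taken mod 5.
Cross-terms: 132, 103, 60, 132, 181  ⇒  Σ = 608
Area = |Σ|/2 = 304.

304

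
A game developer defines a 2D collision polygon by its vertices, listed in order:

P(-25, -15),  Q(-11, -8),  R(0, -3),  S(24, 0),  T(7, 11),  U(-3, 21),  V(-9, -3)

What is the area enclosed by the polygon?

421

Apply Gauss's area formula: 2A = Σ (x_i·y_{i+1} − x_{i+1}·y_i), indices taken mod 7.
Σ = (35) + (33) + (72) + (264) + (180) + (198) + (60) = 842
Area = |Σ|/2 = 421.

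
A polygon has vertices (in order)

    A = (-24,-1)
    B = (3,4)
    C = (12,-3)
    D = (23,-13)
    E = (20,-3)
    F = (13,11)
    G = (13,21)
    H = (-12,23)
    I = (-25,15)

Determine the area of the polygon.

Σ = (-93) + (-57) + (-87) + (191) + (259) + (130) + (551) + (395) + (385) = 1674
Area = |Σ|/2 = 837.

837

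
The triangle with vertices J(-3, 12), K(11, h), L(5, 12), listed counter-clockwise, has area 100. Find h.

-13

The doubled signed area Σ (x_i y_{i+1} − x_{i+1} y_i) is linear in h.
With h=0 it equals 96; the coefficient of h is -8 (from the two edges through K).
So -8·h + 96 = 2·100 = 200 ⇒ h = -13.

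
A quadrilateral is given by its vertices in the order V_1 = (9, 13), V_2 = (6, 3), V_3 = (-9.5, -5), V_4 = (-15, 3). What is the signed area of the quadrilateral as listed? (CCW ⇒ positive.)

-189

Apply the shoelace (surveyor's) formula: 2A = Σ (x_i·y_{i+1} − x_{i+1}·y_i), indices taken mod 4.
Σ = (-51) + (-1.5) + (-103.5) + (-222) = -378
Signed area = Σ/2 = -189 (negative ⇒ clockwise traversal).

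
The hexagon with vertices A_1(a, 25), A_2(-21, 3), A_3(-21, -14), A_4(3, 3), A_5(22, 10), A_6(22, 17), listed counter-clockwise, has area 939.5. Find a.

-25

The doubled signed area Σ (x_i y_{i+1} − x_{i+1} y_i) is linear in a.
With a=0 it equals 1529; the coefficient of a is -14 (from the two edges through A_1).
So -14·a + 1529 = 2·939.5 = 1879 ⇒ a = -25.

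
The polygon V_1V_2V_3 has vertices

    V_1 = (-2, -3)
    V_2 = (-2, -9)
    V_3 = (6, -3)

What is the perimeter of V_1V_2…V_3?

24

|V_1V_2| = √((0)² + (-6)²) = √36 = 6
|V_2V_3| = √((8)² + (6)²) = √100 = 10
|V_3V_1| = √((-8)² + (0)²) = √64 = 8
Perimeter = 6 + 10 + 8 = 24.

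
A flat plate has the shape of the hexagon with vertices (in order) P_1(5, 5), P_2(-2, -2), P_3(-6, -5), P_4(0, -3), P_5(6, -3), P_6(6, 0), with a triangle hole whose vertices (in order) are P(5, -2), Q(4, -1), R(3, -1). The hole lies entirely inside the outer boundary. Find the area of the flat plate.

Outer boundary:
Apply the surveyor's formula: 2A = Σ (x_i·y_{i+1} − x_{i+1}·y_i), indices taken mod 6.
P_1→P_2: (5)(-2) − (-2)(5) = 0
P_2→P_3: (-2)(-5) − (-6)(-2) = -2
P_3→P_4: (-6)(-3) − (0)(-5) = 18
P_4→P_5: (0)(-3) − (6)(-3) = 18
P_5→P_6: (6)(0) − (6)(-3) = 18
P_6→P_1: (6)(5) − (5)(0) = 30
Σ = 82
Area = |Σ|/2 = 41.
Hole:
Apply Gauss's area formula: 2A = Σ (x_i·y_{i+1} − x_{i+1}·y_i), indices taken mod 3.
Σ = (3) + (-1) + (-1) = 1
Area = |Σ|/2 = 0.5.
Net area = 41 − 0.5 = 40.5.

40.5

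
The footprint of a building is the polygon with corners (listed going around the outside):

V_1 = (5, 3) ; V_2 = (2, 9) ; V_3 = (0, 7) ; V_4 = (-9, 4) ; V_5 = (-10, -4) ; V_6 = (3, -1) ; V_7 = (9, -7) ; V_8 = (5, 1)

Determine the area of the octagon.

128

Apply the surveyor's formula: 2A = Σ (x_i·y_{i+1} − x_{i+1}·y_i), indices taken mod 8.
V_1→V_2: (5)(9) − (2)(3) = 39
V_2→V_3: (2)(7) − (0)(9) = 14
V_3→V_4: (0)(4) − (-9)(7) = 63
V_4→V_5: (-9)(-4) − (-10)(4) = 76
V_5→V_6: (-10)(-1) − (3)(-4) = 22
V_6→V_7: (3)(-7) − (9)(-1) = -12
V_7→V_8: (9)(1) − (5)(-7) = 44
V_8→V_1: (5)(3) − (5)(1) = 10
Σ = 256
Area = |Σ|/2 = 128.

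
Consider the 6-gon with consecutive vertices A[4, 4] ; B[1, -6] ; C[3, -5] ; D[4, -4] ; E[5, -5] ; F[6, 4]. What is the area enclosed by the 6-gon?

25.5

Apply the surveyor's formula: 2A = Σ (x_i·y_{i+1} − x_{i+1}·y_i), indices taken mod 6.
A→B: (4)(-6) − (1)(4) = -28
B→C: (1)(-5) − (3)(-6) = 13
C→D: (3)(-4) − (4)(-5) = 8
D→E: (4)(-5) − (5)(-4) = 0
E→F: (5)(4) − (6)(-5) = 50
F→A: (6)(4) − (4)(4) = 8
Σ = 51
Area = |Σ|/2 = 25.5.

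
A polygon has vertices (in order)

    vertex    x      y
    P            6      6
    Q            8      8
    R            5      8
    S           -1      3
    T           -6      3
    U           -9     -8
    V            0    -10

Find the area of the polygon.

143.5

Apply Gauss's area formula: 2A = Σ (x_i·y_{i+1} − x_{i+1}·y_i), indices taken mod 7.
Cross-terms: 0, 24, 23, 15, 75, 90, 60  ⇒  Σ = 287
Area = |Σ|/2 = 143.5.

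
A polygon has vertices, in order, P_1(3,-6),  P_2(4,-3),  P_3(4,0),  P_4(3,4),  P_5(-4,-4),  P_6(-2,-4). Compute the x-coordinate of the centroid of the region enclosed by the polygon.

Apply the surveyor's formula. First the cross-terms c_i = x_i·y_{i+1} − x_{i+1}·y_i:
  15, 12, 16, 4, 8, 24  ⇒  2A = 79, A = 39.5.
Then Σ (x_i + x_{i+1})·c_i = 285, so x̄ = 285 / (6·39.5) = 95/79.

95/79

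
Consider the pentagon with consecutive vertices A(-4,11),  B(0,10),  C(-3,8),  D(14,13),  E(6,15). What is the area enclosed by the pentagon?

Apply the shoelace formula: 2A = Σ (x_i·y_{i+1} − x_{i+1}·y_i), indices taken mod 5.
A→B: (-4)(10) − (0)(11) = -40
B→C: (0)(8) − (-3)(10) = 30
C→D: (-3)(13) − (14)(8) = -151
D→E: (14)(15) − (6)(13) = 132
E→A: (6)(11) − (-4)(15) = 126
Σ = 97
Area = |Σ|/2 = 48.5.

48.5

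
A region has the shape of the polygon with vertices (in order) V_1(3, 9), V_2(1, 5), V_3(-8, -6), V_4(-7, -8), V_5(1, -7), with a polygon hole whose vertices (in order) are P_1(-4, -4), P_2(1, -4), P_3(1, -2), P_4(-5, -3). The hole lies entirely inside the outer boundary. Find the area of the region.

66

Outer boundary:
Σ = (6) + (34) + (22) + (57) + (30) = 149
Area = |Σ|/2 = 74.5.
Hole:
Apply the shoelace (surveyor's) formula: 2A = Σ (x_i·y_{i+1} − x_{i+1}·y_i), indices taken mod 4.
P_1→P_2: (-4)(-4) − (1)(-4) = 20
P_2→P_3: (1)(-2) − (1)(-4) = 2
P_3→P_4: (1)(-3) − (-5)(-2) = -13
P_4→P_1: (-5)(-4) − (-4)(-3) = 8
Σ = 17
Area = |Σ|/2 = 8.5.
Net area = 74.5 − 8.5 = 66.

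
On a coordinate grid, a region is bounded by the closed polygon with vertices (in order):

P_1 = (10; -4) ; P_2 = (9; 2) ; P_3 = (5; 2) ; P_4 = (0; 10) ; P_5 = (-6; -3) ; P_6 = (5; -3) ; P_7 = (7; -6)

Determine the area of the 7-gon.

115

Cross-terms: 56, 8, 50, 60, 33, -9, 32  ⇒  Σ = 230
Area = |Σ|/2 = 115.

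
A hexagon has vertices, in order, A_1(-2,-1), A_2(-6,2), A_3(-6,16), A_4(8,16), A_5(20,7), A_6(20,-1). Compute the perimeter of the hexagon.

78

|A_1A_2| = √((-4)² + (3)²) = √25 = 5
|A_2A_3| = √((0)² + (14)²) = √196 = 14
|A_3A_4| = √((14)² + (0)²) = √196 = 14
|A_4A_5| = √((12)² + (-9)²) = √225 = 15
|A_5A_6| = √((0)² + (-8)²) = √64 = 8
|A_6A_1| = √((-22)² + (0)²) = √484 = 22
Perimeter = 5 + 14 + 14 + 15 + 8 + 22 = 78.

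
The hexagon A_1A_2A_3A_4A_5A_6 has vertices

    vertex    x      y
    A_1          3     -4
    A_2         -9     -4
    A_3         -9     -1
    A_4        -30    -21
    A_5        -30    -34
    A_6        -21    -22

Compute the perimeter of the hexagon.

|A_1A_2| = √((-12)² + (0)²) = √144 = 12
|A_2A_3| = √((0)² + (3)²) = √9 = 3
|A_3A_4| = √((-21)² + (-20)²) = √841 = 29
|A_4A_5| = √((0)² + (-13)²) = √169 = 13
|A_5A_6| = √((9)² + (12)²) = √225 = 15
|A_6A_1| = √((24)² + (18)²) = √900 = 30
Perimeter = 12 + 3 + 29 + 13 + 15 + 30 = 102.

102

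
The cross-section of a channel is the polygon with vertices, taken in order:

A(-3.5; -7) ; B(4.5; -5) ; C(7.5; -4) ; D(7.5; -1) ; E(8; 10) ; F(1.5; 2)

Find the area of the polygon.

85.75

Apply the shoelace (surveyor's) formula: 2A = Σ (x_i·y_{i+1} − x_{i+1}·y_i), indices taken mod 6.
Cross-terms: 49, 19.5, 22.5, 83, 1, -3.5  ⇒  Σ = 171.5
Area = |Σ|/2 = 85.75.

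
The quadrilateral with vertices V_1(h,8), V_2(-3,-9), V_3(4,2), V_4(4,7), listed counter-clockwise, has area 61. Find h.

-1

The doubled signed area Σ (x_i y_{i+1} − x_{i+1} y_i) is linear in h.
With h=0 it equals 106; the coefficient of h is -16 (from the two edges through V_1).
So -16·h + 106 = 2·61 = 122 ⇒ h = -1.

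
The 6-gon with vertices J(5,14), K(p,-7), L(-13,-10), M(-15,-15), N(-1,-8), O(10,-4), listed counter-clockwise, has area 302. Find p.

-14

Write out the shoelace sum; only the two edges meeting at K involve p:
2·Area = [(5·(-7) − p·14) + (p·(-10) − (-13)·(-7))] + 394
       = -24·p + 268 = 604
⇒ p = -14.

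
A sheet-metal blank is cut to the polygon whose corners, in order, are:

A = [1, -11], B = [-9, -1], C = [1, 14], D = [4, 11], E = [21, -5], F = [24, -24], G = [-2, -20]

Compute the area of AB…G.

Cross-terms: -100, -125, -45, -251, -384, -528, 42  ⇒  Σ = -1391
Area = |Σ|/2 = 695.5.

695.5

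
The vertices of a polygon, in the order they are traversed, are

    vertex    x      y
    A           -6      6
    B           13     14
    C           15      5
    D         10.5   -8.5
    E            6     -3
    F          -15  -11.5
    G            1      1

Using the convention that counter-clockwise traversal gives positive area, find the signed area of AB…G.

Cross-terms: -162, -145, -180, 19.5, -114, -3.5, 12  ⇒  Σ = -573
Signed area = Σ/2 = -286.5 (negative ⇒ clockwise traversal).

-286.5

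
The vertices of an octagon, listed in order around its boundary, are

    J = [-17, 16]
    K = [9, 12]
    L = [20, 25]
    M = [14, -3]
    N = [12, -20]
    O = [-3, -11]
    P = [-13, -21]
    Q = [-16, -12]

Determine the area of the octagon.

J→K: (-17)(12) − (9)(16) = -348
K→L: (9)(25) − (20)(12) = -15
L→M: (20)(-3) − (14)(25) = -410
M→N: (14)(-20) − (12)(-3) = -244
N→O: (12)(-11) − (-3)(-20) = -192
O→P: (-3)(-21) − (-13)(-11) = -80
P→Q: (-13)(-12) − (-16)(-21) = -180
Q→J: (-16)(16) − (-17)(-12) = -460
Σ = -1929
Area = |Σ|/2 = 964.5.

964.5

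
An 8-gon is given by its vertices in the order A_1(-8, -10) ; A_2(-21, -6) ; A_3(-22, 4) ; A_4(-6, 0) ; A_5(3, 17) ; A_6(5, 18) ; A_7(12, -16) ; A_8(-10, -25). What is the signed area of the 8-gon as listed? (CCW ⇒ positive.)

-671.5

Apply the shoelace (surveyor's) formula: 2A = Σ (x_i·y_{i+1} − x_{i+1}·y_i), indices taken mod 8.
Σ = (-162) + (-216) + (24) + (-102) + (-31) + (-296) + (-460) + (-100) = -1343
Signed area = Σ/2 = -671.5 (negative ⇒ clockwise traversal).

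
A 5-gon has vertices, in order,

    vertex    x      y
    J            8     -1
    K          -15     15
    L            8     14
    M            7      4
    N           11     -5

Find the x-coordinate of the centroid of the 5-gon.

Apply the surveyor's formula. First the cross-terms c_i = x_i·y_{i+1} − x_{i+1}·y_i:
  105, -330, -66, -79, 29  ⇒  2A = -341, A = -170.5.
Then Σ (x_i + x_{i+1})·c_i = -286, so x̄ = -286 / (6·(-170.5)) = 26/93.

26/93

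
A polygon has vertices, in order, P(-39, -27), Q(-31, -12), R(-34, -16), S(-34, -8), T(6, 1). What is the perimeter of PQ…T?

124

|PQ| = √((8)² + (15)²) = √289 = 17
|QR| = √((-3)² + (-4)²) = √25 = 5
|RS| = √((0)² + (8)²) = √64 = 8
|ST| = √((40)² + (9)²) = √1681 = 41
|TP| = √((-45)² + (-28)²) = √2809 = 53
Perimeter = 17 + 5 + 8 + 41 + 53 = 124.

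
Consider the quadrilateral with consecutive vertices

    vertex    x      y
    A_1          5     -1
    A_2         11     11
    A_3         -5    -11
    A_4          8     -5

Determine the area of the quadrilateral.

Apply Gauss's area formula: 2A = Σ (x_i·y_{i+1} − x_{i+1}·y_i), indices taken mod 4.
Σ = (66) + (-66) + (113) + (17) = 130
Area = |Σ|/2 = 65.

65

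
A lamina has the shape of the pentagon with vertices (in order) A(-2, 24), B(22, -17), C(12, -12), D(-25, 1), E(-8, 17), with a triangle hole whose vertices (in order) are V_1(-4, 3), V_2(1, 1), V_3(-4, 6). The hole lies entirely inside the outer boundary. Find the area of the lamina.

Outer boundary:
Apply the surveyor's formula: 2A = Σ (x_i·y_{i+1} − x_{i+1}·y_i), indices taken mod 5.
A→B: (-2)(-17) − (22)(24) = -494
B→C: (22)(-12) − (12)(-17) = -60
C→D: (12)(1) − (-25)(-12) = -288
D→E: (-25)(17) − (-8)(1) = -417
E→A: (-8)(24) − (-2)(17) = -158
Σ = -1417
Area = |Σ|/2 = 708.5.
Hole:
Apply the shoelace formula: 2A = Σ (x_i·y_{i+1} − x_{i+1}·y_i), indices taken mod 3.
Cross-terms: -7, 10, 12  ⇒  Σ = 15
Area = |Σ|/2 = 7.5.
Net area = 708.5 − 7.5 = 701.

701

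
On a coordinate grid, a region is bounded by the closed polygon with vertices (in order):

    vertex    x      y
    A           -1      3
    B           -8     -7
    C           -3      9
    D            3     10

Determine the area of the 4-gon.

50

Σ = (31) + (-93) + (-57) + (19) = -100
Area = |Σ|/2 = 50.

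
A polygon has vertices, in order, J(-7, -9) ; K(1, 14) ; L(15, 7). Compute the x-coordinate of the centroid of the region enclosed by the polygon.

Apply Gauss's area formula. First the cross-terms c_i = x_i·y_{i+1} − x_{i+1}·y_i:
  -89, -203, -86  ⇒  2A = -378, A = -189.
Then Σ (x_i + x_{i+1})·c_i = -3402, so x̄ = -3402 / (6·(-189)) = 3.

3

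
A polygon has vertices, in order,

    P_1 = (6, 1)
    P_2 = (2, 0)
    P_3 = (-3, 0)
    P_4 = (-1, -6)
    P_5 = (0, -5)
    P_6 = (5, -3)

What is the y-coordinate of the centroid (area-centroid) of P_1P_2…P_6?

Apply the surveyor's formula. First the cross-terms c_i = x_i·y_{i+1} − x_{i+1}·y_i:
  -2, 0, 18, 5, 25, 23  ⇒  2A = 69, A = 34.5.
Then Σ (y_i + y_{i+1})·c_i = -411, so ȳ = -411 / (6·34.5) = -137/69.

-137/69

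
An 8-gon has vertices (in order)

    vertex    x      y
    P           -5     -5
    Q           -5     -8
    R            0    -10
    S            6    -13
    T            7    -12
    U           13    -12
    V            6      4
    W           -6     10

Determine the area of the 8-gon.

252

Apply the shoelace (surveyor's) formula: 2A = Σ (x_i·y_{i+1} − x_{i+1}·y_i), indices taken mod 8.
P→Q: (-5)(-8) − (-5)(-5) = 15
Q→R: (-5)(-10) − (0)(-8) = 50
R→S: (0)(-13) − (6)(-10) = 60
S→T: (6)(-12) − (7)(-13) = 19
T→U: (7)(-12) − (13)(-12) = 72
U→V: (13)(4) − (6)(-12) = 124
V→W: (6)(10) − (-6)(4) = 84
W→P: (-6)(-5) − (-5)(10) = 80
Σ = 504
Area = |Σ|/2 = 252.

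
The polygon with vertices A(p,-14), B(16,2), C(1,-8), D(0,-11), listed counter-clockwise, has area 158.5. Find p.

The doubled signed area Σ (x_i y_{i+1} − x_{i+1} y_i) is linear in p.
With p=0 it equals 83; the coefficient of p is 13 (from the two edges through A).
So 13·p + 83 = 2·158.5 = 317 ⇒ p = 18.

18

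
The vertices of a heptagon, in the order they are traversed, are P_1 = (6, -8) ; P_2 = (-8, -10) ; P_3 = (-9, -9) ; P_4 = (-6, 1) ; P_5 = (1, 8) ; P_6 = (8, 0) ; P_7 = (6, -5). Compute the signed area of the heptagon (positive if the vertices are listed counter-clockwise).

Apply Gauss's area formula: 2A = Σ (x_i·y_{i+1} − x_{i+1}·y_i), indices taken mod 7.
Σ = (-124) + (-18) + (-63) + (-49) + (-64) + (-40) + (-18) = -376
Signed area = Σ/2 = -188 (negative ⇒ clockwise traversal).

-188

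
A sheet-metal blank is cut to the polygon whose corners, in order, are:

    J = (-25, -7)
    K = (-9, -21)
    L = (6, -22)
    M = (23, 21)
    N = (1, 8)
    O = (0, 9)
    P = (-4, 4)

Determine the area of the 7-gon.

J→K: (-25)(-21) − (-9)(-7) = 462
K→L: (-9)(-22) − (6)(-21) = 324
L→M: (6)(21) − (23)(-22) = 632
M→N: (23)(8) − (1)(21) = 163
N→O: (1)(9) − (0)(8) = 9
O→P: (0)(4) − (-4)(9) = 36
P→J: (-4)(-7) − (-25)(4) = 128
Σ = 1754
Area = |Σ|/2 = 877.

877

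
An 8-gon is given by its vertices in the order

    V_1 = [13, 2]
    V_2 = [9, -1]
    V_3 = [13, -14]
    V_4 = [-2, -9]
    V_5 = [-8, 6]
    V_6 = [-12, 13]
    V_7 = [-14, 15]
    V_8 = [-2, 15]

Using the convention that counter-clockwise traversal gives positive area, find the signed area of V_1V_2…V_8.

V_1→V_2: (13)(-1) − (9)(2) = -31
V_2→V_3: (9)(-14) − (13)(-1) = -113
V_3→V_4: (13)(-9) − (-2)(-14) = -145
V_4→V_5: (-2)(6) − (-8)(-9) = -84
V_5→V_6: (-8)(13) − (-12)(6) = -32
V_6→V_7: (-12)(15) − (-14)(13) = 2
V_7→V_8: (-14)(15) − (-2)(15) = -180
V_8→V_1: (-2)(2) − (13)(15) = -199
Σ = -782
Signed area = Σ/2 = -391 (negative ⇒ clockwise traversal).

-391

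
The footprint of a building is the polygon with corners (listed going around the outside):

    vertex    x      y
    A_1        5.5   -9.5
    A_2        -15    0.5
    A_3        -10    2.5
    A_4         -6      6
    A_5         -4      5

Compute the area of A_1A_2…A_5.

106.375

Apply the shoelace (surveyor's) formula: 2A = Σ (x_i·y_{i+1} − x_{i+1}·y_i), indices taken mod 5.
Σ = (-139.75) + (-32.5) + (-45) + (-6) + (10.5) = -212.75
Area = |Σ|/2 = 106.375.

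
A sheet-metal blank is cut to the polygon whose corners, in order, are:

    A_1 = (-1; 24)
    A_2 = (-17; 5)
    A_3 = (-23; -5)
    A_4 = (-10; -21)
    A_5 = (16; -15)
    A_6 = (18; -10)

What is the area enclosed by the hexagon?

Apply the shoelace (surveyor's) formula: 2A = Σ (x_i·y_{i+1} − x_{i+1}·y_i), indices taken mod 6.
Cross-terms: 403, 200, 433, 486, 110, 422  ⇒  Σ = 2054
Area = |Σ|/2 = 1027.

1027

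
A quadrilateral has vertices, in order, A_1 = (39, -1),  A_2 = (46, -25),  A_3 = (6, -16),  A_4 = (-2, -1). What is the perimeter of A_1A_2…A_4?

|A_1A_2| = √((7)² + (-24)²) = √625 = 25
|A_2A_3| = √((-40)² + (9)²) = √1681 = 41
|A_3A_4| = √((-8)² + (15)²) = √289 = 17
|A_4A_1| = √((41)² + (0)²) = √1681 = 41
Perimeter = 25 + 41 + 17 + 41 = 124.

124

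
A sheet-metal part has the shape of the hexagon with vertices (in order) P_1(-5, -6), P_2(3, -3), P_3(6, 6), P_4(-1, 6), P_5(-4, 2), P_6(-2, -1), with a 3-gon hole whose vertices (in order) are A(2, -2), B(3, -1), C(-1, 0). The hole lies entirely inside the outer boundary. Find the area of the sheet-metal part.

Outer boundary:
Apply Gauss's area formula: 2A = Σ (x_i·y_{i+1} − x_{i+1}·y_i), indices taken mod 6.
Cross-terms: 33, 36, 42, 22, 8, 7  ⇒  Σ = 148
Area = |Σ|/2 = 74.
Hole:
Cross-terms: 4, -1, 2  ⇒  Σ = 5
Area = |Σ|/2 = 2.5.
Net area = 74 − 2.5 = 71.5.

71.5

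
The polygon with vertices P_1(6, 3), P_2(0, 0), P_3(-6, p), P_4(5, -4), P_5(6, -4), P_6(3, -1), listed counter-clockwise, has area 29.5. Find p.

-2

The doubled signed area Σ (x_i y_{i+1} − x_{i+1} y_i) is linear in p.
With p=0 it equals 49; the coefficient of p is -5 (from the two edges through P_3).
So -5·p + 49 = 2·29.5 = 59 ⇒ p = -2.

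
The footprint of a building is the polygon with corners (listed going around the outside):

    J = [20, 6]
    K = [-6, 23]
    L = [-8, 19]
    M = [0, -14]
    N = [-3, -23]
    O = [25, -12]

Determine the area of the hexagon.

Apply the surveyor's formula: 2A = Σ (x_i·y_{i+1} − x_{i+1}·y_i), indices taken mod 6.
Σ = (496) + (70) + (112) + (-42) + (611) + (390) = 1637
Area = |Σ|/2 = 818.5.

818.5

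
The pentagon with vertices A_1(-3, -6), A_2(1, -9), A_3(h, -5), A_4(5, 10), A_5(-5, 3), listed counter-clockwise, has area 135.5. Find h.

The doubled signed area Σ (x_i y_{i+1} − x_{i+1} y_i) is linear in h.
With h=0 it equals 157; the coefficient of h is 19 (from the two edges through A_3).
So 19·h + 157 = 2·135.5 = 271 ⇒ h = 6.

6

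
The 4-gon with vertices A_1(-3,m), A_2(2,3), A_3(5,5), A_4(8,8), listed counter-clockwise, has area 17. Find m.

Write out the shoelace sum; only the two edges meeting at A_1 involve m:
2·Area = [(8·m − (-3)·8) + ((-3)·3 − 2·m)] + -5
       = 6·m + 10 = 34
⇒ m = 4.

4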